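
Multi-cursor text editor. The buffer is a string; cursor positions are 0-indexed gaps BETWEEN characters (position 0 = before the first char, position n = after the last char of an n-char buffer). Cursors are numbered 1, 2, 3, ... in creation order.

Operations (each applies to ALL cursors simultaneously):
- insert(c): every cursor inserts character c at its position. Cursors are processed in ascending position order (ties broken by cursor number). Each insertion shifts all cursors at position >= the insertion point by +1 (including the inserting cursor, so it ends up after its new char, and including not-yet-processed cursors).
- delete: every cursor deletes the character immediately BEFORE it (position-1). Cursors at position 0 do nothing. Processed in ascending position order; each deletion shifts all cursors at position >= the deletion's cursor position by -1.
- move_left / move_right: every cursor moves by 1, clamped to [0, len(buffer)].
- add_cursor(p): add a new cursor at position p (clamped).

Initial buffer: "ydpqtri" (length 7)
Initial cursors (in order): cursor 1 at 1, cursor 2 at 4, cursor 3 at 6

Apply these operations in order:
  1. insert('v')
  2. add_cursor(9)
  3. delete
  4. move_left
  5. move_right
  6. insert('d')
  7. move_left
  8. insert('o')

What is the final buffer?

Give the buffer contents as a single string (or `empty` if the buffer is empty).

Answer: yoddpqodtdoodi

Derivation:
After op 1 (insert('v')): buffer="yvdpqvtrvi" (len 10), cursors c1@2 c2@6 c3@9, authorship .1...2..3.
After op 2 (add_cursor(9)): buffer="yvdpqvtrvi" (len 10), cursors c1@2 c2@6 c3@9 c4@9, authorship .1...2..3.
After op 3 (delete): buffer="ydpqti" (len 6), cursors c1@1 c2@4 c3@5 c4@5, authorship ......
After op 4 (move_left): buffer="ydpqti" (len 6), cursors c1@0 c2@3 c3@4 c4@4, authorship ......
After op 5 (move_right): buffer="ydpqti" (len 6), cursors c1@1 c2@4 c3@5 c4@5, authorship ......
After op 6 (insert('d')): buffer="yddpqdtddi" (len 10), cursors c1@2 c2@6 c3@9 c4@9, authorship .1...2.34.
After op 7 (move_left): buffer="yddpqdtddi" (len 10), cursors c1@1 c2@5 c3@8 c4@8, authorship .1...2.34.
After op 8 (insert('o')): buffer="yoddpqodtdoodi" (len 14), cursors c1@2 c2@7 c3@12 c4@12, authorship .11...22.3344.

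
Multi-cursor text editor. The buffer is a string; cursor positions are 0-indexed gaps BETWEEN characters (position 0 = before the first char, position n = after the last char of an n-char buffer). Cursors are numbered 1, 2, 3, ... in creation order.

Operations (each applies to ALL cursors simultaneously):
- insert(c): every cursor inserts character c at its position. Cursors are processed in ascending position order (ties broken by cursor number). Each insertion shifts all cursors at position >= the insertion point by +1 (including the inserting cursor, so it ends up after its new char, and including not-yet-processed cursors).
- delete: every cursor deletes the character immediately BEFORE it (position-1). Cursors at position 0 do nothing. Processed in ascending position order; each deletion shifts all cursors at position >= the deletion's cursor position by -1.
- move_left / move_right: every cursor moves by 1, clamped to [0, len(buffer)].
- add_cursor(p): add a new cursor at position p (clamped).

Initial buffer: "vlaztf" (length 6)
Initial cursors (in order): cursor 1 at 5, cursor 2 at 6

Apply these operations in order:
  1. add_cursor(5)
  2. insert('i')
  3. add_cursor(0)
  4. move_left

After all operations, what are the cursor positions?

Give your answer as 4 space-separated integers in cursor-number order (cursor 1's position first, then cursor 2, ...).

After op 1 (add_cursor(5)): buffer="vlaztf" (len 6), cursors c1@5 c3@5 c2@6, authorship ......
After op 2 (insert('i')): buffer="vlaztiifi" (len 9), cursors c1@7 c3@7 c2@9, authorship .....13.2
After op 3 (add_cursor(0)): buffer="vlaztiifi" (len 9), cursors c4@0 c1@7 c3@7 c2@9, authorship .....13.2
After op 4 (move_left): buffer="vlaztiifi" (len 9), cursors c4@0 c1@6 c3@6 c2@8, authorship .....13.2

Answer: 6 8 6 0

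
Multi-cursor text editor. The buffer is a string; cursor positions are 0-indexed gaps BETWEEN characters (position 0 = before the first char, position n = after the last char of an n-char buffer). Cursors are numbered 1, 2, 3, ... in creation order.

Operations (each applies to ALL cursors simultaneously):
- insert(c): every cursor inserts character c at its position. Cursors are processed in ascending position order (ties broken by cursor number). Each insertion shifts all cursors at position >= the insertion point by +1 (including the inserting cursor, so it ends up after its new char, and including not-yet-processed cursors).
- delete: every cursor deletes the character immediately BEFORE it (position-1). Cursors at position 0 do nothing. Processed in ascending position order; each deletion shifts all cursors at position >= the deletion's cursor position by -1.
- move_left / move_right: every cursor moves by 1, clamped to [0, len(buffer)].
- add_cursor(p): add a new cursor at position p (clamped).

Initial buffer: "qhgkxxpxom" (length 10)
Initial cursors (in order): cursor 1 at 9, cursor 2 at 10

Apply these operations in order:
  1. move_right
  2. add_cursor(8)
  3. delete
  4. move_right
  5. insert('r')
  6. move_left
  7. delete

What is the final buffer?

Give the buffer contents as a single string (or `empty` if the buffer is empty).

Answer: qhgkxxr

Derivation:
After op 1 (move_right): buffer="qhgkxxpxom" (len 10), cursors c1@10 c2@10, authorship ..........
After op 2 (add_cursor(8)): buffer="qhgkxxpxom" (len 10), cursors c3@8 c1@10 c2@10, authorship ..........
After op 3 (delete): buffer="qhgkxxp" (len 7), cursors c1@7 c2@7 c3@7, authorship .......
After op 4 (move_right): buffer="qhgkxxp" (len 7), cursors c1@7 c2@7 c3@7, authorship .......
After op 5 (insert('r')): buffer="qhgkxxprrr" (len 10), cursors c1@10 c2@10 c3@10, authorship .......123
After op 6 (move_left): buffer="qhgkxxprrr" (len 10), cursors c1@9 c2@9 c3@9, authorship .......123
After op 7 (delete): buffer="qhgkxxr" (len 7), cursors c1@6 c2@6 c3@6, authorship ......3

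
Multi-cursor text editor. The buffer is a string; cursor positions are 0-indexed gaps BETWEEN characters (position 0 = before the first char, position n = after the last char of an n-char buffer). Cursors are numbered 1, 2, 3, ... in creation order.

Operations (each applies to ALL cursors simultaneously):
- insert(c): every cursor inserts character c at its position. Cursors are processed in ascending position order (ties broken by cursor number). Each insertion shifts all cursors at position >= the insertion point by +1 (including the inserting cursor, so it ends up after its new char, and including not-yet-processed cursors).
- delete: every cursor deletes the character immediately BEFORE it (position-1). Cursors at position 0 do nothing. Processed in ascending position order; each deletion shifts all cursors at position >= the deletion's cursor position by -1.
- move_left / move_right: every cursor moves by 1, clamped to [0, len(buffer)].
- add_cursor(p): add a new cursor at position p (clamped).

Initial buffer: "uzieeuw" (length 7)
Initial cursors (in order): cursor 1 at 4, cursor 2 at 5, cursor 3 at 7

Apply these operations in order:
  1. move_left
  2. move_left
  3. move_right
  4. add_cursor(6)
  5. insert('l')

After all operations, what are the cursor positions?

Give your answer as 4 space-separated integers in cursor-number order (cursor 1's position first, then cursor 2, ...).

After op 1 (move_left): buffer="uzieeuw" (len 7), cursors c1@3 c2@4 c3@6, authorship .......
After op 2 (move_left): buffer="uzieeuw" (len 7), cursors c1@2 c2@3 c3@5, authorship .......
After op 3 (move_right): buffer="uzieeuw" (len 7), cursors c1@3 c2@4 c3@6, authorship .......
After op 4 (add_cursor(6)): buffer="uzieeuw" (len 7), cursors c1@3 c2@4 c3@6 c4@6, authorship .......
After op 5 (insert('l')): buffer="uzileleullw" (len 11), cursors c1@4 c2@6 c3@10 c4@10, authorship ...1.2..34.

Answer: 4 6 10 10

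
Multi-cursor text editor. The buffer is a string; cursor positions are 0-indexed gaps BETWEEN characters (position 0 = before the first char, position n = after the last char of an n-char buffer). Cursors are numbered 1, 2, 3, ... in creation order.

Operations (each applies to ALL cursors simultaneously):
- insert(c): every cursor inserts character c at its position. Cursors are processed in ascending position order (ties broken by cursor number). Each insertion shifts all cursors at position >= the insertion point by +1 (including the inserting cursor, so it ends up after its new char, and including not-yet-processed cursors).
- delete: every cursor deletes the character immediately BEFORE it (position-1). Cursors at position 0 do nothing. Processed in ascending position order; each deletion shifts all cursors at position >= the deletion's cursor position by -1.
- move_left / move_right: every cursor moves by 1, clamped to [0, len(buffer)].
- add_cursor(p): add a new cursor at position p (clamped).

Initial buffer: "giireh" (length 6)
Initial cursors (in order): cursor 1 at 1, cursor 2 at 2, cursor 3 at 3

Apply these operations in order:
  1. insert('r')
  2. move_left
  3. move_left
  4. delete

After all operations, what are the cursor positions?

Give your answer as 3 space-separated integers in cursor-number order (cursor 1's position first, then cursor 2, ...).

After op 1 (insert('r')): buffer="gririrreh" (len 9), cursors c1@2 c2@4 c3@6, authorship .1.2.3...
After op 2 (move_left): buffer="gririrreh" (len 9), cursors c1@1 c2@3 c3@5, authorship .1.2.3...
After op 3 (move_left): buffer="gririrreh" (len 9), cursors c1@0 c2@2 c3@4, authorship .1.2.3...
After op 4 (delete): buffer="giirreh" (len 7), cursors c1@0 c2@1 c3@2, authorship ...3...

Answer: 0 1 2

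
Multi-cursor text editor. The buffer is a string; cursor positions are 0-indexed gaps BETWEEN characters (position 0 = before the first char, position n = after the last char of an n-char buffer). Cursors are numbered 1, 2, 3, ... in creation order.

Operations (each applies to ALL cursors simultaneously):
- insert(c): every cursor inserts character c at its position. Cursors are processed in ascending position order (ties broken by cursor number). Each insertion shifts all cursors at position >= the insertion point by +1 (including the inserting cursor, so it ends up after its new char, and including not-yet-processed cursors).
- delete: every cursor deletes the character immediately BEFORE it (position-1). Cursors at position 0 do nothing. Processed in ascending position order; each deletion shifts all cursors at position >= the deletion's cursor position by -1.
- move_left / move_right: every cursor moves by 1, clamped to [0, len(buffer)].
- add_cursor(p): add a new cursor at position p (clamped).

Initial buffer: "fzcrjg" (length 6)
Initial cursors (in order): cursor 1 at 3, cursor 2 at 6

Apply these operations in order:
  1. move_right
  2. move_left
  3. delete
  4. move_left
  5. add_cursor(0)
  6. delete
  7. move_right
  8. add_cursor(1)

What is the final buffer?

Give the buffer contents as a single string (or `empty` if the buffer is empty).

After op 1 (move_right): buffer="fzcrjg" (len 6), cursors c1@4 c2@6, authorship ......
After op 2 (move_left): buffer="fzcrjg" (len 6), cursors c1@3 c2@5, authorship ......
After op 3 (delete): buffer="fzrg" (len 4), cursors c1@2 c2@3, authorship ....
After op 4 (move_left): buffer="fzrg" (len 4), cursors c1@1 c2@2, authorship ....
After op 5 (add_cursor(0)): buffer="fzrg" (len 4), cursors c3@0 c1@1 c2@2, authorship ....
After op 6 (delete): buffer="rg" (len 2), cursors c1@0 c2@0 c3@0, authorship ..
After op 7 (move_right): buffer="rg" (len 2), cursors c1@1 c2@1 c3@1, authorship ..
After op 8 (add_cursor(1)): buffer="rg" (len 2), cursors c1@1 c2@1 c3@1 c4@1, authorship ..

Answer: rg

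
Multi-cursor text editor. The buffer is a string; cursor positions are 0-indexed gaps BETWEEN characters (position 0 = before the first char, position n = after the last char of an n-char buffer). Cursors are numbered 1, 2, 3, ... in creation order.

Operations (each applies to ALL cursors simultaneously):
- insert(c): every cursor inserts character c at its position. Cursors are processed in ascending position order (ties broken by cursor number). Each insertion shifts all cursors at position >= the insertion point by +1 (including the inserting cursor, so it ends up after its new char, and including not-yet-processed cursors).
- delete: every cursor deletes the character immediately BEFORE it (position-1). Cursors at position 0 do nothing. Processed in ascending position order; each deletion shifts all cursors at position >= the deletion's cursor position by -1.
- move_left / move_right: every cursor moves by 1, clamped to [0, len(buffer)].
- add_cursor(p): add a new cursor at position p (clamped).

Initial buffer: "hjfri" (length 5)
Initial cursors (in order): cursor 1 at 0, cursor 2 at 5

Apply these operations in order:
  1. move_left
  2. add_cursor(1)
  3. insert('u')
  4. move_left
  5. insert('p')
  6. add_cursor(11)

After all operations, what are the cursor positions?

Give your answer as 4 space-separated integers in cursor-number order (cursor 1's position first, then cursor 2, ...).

Answer: 1 9 4 11

Derivation:
After op 1 (move_left): buffer="hjfri" (len 5), cursors c1@0 c2@4, authorship .....
After op 2 (add_cursor(1)): buffer="hjfri" (len 5), cursors c1@0 c3@1 c2@4, authorship .....
After op 3 (insert('u')): buffer="uhujfrui" (len 8), cursors c1@1 c3@3 c2@7, authorship 1.3...2.
After op 4 (move_left): buffer="uhujfrui" (len 8), cursors c1@0 c3@2 c2@6, authorship 1.3...2.
After op 5 (insert('p')): buffer="puhpujfrpui" (len 11), cursors c1@1 c3@4 c2@9, authorship 11.33...22.
After op 6 (add_cursor(11)): buffer="puhpujfrpui" (len 11), cursors c1@1 c3@4 c2@9 c4@11, authorship 11.33...22.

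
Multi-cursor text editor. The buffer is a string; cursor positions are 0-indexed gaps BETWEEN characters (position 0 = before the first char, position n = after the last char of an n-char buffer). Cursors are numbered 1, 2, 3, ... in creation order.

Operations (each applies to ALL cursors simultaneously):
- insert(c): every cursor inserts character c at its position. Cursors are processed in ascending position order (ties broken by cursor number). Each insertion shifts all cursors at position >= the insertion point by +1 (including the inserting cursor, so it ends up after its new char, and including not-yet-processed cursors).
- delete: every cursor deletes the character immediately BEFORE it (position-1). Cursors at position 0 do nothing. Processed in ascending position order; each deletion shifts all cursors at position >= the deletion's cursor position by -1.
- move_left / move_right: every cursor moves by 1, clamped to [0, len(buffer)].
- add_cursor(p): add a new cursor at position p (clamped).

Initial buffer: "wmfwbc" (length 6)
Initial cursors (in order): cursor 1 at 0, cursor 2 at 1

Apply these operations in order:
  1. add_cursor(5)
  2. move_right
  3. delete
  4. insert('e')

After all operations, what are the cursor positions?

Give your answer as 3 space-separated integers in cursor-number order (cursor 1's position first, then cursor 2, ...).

Answer: 2 2 6

Derivation:
After op 1 (add_cursor(5)): buffer="wmfwbc" (len 6), cursors c1@0 c2@1 c3@5, authorship ......
After op 2 (move_right): buffer="wmfwbc" (len 6), cursors c1@1 c2@2 c3@6, authorship ......
After op 3 (delete): buffer="fwb" (len 3), cursors c1@0 c2@0 c3@3, authorship ...
After op 4 (insert('e')): buffer="eefwbe" (len 6), cursors c1@2 c2@2 c3@6, authorship 12...3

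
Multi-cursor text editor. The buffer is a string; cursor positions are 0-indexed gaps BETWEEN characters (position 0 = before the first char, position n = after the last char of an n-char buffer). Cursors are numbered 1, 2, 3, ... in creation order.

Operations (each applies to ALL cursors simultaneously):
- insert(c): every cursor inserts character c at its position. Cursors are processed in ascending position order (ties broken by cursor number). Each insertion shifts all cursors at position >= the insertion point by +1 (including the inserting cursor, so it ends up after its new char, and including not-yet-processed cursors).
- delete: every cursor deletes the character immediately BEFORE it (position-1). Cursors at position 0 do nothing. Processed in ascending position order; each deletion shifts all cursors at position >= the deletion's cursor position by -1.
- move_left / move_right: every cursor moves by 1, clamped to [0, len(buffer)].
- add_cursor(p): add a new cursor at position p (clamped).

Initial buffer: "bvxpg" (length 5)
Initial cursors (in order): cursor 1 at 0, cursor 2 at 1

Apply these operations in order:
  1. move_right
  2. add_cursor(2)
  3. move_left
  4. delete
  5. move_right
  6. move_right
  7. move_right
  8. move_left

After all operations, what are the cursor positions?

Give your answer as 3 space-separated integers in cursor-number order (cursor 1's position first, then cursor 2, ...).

Answer: 2 2 2

Derivation:
After op 1 (move_right): buffer="bvxpg" (len 5), cursors c1@1 c2@2, authorship .....
After op 2 (add_cursor(2)): buffer="bvxpg" (len 5), cursors c1@1 c2@2 c3@2, authorship .....
After op 3 (move_left): buffer="bvxpg" (len 5), cursors c1@0 c2@1 c3@1, authorship .....
After op 4 (delete): buffer="vxpg" (len 4), cursors c1@0 c2@0 c3@0, authorship ....
After op 5 (move_right): buffer="vxpg" (len 4), cursors c1@1 c2@1 c3@1, authorship ....
After op 6 (move_right): buffer="vxpg" (len 4), cursors c1@2 c2@2 c3@2, authorship ....
After op 7 (move_right): buffer="vxpg" (len 4), cursors c1@3 c2@3 c3@3, authorship ....
After op 8 (move_left): buffer="vxpg" (len 4), cursors c1@2 c2@2 c3@2, authorship ....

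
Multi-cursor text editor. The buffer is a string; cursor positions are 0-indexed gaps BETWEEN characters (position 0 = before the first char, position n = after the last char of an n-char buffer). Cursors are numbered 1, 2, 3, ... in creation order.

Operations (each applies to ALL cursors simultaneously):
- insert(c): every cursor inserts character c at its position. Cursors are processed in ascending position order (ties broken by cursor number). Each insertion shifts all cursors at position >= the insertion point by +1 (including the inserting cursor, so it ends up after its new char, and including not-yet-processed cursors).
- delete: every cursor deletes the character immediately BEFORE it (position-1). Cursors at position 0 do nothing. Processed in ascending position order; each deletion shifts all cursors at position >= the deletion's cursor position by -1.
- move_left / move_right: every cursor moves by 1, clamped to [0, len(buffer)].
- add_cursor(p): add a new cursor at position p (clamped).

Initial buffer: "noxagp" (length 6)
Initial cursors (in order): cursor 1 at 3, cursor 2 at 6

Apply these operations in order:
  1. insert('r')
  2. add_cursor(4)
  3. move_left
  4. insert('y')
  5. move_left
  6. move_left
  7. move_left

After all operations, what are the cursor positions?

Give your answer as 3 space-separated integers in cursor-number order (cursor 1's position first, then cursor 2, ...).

After op 1 (insert('r')): buffer="noxragpr" (len 8), cursors c1@4 c2@8, authorship ...1...2
After op 2 (add_cursor(4)): buffer="noxragpr" (len 8), cursors c1@4 c3@4 c2@8, authorship ...1...2
After op 3 (move_left): buffer="noxragpr" (len 8), cursors c1@3 c3@3 c2@7, authorship ...1...2
After op 4 (insert('y')): buffer="noxyyragpyr" (len 11), cursors c1@5 c3@5 c2@10, authorship ...131...22
After op 5 (move_left): buffer="noxyyragpyr" (len 11), cursors c1@4 c3@4 c2@9, authorship ...131...22
After op 6 (move_left): buffer="noxyyragpyr" (len 11), cursors c1@3 c3@3 c2@8, authorship ...131...22
After op 7 (move_left): buffer="noxyyragpyr" (len 11), cursors c1@2 c3@2 c2@7, authorship ...131...22

Answer: 2 7 2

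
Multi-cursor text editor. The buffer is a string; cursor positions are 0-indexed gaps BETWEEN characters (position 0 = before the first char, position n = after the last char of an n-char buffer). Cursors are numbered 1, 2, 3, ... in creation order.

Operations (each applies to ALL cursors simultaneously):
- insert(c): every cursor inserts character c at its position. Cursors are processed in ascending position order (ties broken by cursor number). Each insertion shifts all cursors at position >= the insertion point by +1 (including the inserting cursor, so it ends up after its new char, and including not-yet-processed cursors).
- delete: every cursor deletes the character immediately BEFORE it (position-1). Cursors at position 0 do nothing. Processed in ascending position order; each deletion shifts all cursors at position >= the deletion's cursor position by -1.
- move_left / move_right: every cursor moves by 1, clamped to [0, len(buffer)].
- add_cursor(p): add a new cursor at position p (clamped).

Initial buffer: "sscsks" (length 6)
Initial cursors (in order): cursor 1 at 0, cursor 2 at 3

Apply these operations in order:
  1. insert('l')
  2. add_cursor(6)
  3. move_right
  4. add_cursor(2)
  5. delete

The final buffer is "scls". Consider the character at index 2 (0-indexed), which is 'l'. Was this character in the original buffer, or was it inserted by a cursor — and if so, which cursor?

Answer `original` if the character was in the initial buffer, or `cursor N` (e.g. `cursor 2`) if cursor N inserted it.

Answer: cursor 2

Derivation:
After op 1 (insert('l')): buffer="lssclsks" (len 8), cursors c1@1 c2@5, authorship 1...2...
After op 2 (add_cursor(6)): buffer="lssclsks" (len 8), cursors c1@1 c2@5 c3@6, authorship 1...2...
After op 3 (move_right): buffer="lssclsks" (len 8), cursors c1@2 c2@6 c3@7, authorship 1...2...
After op 4 (add_cursor(2)): buffer="lssclsks" (len 8), cursors c1@2 c4@2 c2@6 c3@7, authorship 1...2...
After op 5 (delete): buffer="scls" (len 4), cursors c1@0 c4@0 c2@3 c3@3, authorship ..2.
Authorship (.=original, N=cursor N): . . 2 .
Index 2: author = 2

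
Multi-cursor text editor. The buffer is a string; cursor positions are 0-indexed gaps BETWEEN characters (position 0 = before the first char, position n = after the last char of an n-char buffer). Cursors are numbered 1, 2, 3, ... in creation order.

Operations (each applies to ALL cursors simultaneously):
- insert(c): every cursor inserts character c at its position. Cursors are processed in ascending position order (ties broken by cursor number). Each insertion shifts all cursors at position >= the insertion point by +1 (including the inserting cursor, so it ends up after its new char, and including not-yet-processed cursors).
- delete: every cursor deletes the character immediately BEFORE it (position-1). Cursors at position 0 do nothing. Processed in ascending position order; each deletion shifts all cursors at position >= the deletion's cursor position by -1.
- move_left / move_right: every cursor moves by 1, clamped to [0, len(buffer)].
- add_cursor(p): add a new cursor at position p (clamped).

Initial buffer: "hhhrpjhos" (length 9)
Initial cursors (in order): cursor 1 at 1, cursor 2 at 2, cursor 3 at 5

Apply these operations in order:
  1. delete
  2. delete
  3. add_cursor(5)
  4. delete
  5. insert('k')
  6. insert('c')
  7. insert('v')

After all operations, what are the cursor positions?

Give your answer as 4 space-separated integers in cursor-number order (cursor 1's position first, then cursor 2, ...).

After op 1 (delete): buffer="hrjhos" (len 6), cursors c1@0 c2@0 c3@2, authorship ......
After op 2 (delete): buffer="hjhos" (len 5), cursors c1@0 c2@0 c3@1, authorship .....
After op 3 (add_cursor(5)): buffer="hjhos" (len 5), cursors c1@0 c2@0 c3@1 c4@5, authorship .....
After op 4 (delete): buffer="jho" (len 3), cursors c1@0 c2@0 c3@0 c4@3, authorship ...
After op 5 (insert('k')): buffer="kkkjhok" (len 7), cursors c1@3 c2@3 c3@3 c4@7, authorship 123...4
After op 6 (insert('c')): buffer="kkkcccjhokc" (len 11), cursors c1@6 c2@6 c3@6 c4@11, authorship 123123...44
After op 7 (insert('v')): buffer="kkkcccvvvjhokcv" (len 15), cursors c1@9 c2@9 c3@9 c4@15, authorship 123123123...444

Answer: 9 9 9 15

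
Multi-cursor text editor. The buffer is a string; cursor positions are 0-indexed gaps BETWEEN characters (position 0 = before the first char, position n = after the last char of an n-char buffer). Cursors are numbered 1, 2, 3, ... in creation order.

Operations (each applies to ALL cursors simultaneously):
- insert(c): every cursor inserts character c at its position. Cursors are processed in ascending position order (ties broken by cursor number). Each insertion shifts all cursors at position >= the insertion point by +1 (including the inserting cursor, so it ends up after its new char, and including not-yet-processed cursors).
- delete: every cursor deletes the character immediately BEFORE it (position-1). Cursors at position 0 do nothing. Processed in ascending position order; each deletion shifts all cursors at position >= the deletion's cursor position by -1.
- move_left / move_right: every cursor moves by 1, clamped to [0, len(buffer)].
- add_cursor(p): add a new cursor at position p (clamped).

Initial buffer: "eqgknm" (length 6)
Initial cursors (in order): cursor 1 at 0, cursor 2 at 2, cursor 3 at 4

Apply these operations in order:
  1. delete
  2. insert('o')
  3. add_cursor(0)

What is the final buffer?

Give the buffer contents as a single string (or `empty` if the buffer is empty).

After op 1 (delete): buffer="egnm" (len 4), cursors c1@0 c2@1 c3@2, authorship ....
After op 2 (insert('o')): buffer="oeogonm" (len 7), cursors c1@1 c2@3 c3@5, authorship 1.2.3..
After op 3 (add_cursor(0)): buffer="oeogonm" (len 7), cursors c4@0 c1@1 c2@3 c3@5, authorship 1.2.3..

Answer: oeogonm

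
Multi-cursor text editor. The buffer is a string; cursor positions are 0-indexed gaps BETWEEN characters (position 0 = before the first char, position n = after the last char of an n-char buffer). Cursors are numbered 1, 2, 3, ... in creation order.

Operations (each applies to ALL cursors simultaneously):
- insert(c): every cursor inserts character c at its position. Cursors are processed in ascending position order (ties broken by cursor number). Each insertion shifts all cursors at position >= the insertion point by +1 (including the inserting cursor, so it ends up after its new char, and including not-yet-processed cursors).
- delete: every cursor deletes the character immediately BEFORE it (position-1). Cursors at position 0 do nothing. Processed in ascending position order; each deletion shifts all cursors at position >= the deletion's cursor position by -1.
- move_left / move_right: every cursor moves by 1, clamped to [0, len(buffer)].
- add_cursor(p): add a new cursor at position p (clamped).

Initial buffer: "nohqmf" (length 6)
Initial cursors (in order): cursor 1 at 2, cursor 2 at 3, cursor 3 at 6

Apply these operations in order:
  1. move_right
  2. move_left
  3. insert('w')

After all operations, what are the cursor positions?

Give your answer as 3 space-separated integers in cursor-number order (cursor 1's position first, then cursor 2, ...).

After op 1 (move_right): buffer="nohqmf" (len 6), cursors c1@3 c2@4 c3@6, authorship ......
After op 2 (move_left): buffer="nohqmf" (len 6), cursors c1@2 c2@3 c3@5, authorship ......
After op 3 (insert('w')): buffer="nowhwqmwf" (len 9), cursors c1@3 c2@5 c3@8, authorship ..1.2..3.

Answer: 3 5 8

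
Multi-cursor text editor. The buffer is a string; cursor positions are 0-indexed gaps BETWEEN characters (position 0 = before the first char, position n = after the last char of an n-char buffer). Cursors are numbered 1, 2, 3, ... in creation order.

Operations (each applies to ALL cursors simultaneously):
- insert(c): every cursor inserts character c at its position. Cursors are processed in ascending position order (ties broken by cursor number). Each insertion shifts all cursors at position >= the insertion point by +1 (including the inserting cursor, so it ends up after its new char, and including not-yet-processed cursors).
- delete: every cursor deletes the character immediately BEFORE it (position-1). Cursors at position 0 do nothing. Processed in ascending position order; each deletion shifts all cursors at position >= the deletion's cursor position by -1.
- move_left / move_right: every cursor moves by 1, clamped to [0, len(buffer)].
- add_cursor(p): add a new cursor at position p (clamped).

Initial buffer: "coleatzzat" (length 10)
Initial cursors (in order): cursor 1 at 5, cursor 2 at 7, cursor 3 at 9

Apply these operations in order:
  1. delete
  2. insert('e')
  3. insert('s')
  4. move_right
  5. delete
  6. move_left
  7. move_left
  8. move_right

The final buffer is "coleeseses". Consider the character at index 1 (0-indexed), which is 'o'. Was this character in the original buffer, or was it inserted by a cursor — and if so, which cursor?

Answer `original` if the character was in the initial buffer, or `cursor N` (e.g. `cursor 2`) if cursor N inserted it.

After op 1 (delete): buffer="coletzt" (len 7), cursors c1@4 c2@5 c3@6, authorship .......
After op 2 (insert('e')): buffer="coleetezet" (len 10), cursors c1@5 c2@7 c3@9, authorship ....1.2.3.
After op 3 (insert('s')): buffer="coleesteszest" (len 13), cursors c1@6 c2@9 c3@12, authorship ....11.22.33.
After op 4 (move_right): buffer="coleesteszest" (len 13), cursors c1@7 c2@10 c3@13, authorship ....11.22.33.
After op 5 (delete): buffer="coleeseses" (len 10), cursors c1@6 c2@8 c3@10, authorship ....112233
After op 6 (move_left): buffer="coleeseses" (len 10), cursors c1@5 c2@7 c3@9, authorship ....112233
After op 7 (move_left): buffer="coleeseses" (len 10), cursors c1@4 c2@6 c3@8, authorship ....112233
After op 8 (move_right): buffer="coleeseses" (len 10), cursors c1@5 c2@7 c3@9, authorship ....112233
Authorship (.=original, N=cursor N): . . . . 1 1 2 2 3 3
Index 1: author = original

Answer: original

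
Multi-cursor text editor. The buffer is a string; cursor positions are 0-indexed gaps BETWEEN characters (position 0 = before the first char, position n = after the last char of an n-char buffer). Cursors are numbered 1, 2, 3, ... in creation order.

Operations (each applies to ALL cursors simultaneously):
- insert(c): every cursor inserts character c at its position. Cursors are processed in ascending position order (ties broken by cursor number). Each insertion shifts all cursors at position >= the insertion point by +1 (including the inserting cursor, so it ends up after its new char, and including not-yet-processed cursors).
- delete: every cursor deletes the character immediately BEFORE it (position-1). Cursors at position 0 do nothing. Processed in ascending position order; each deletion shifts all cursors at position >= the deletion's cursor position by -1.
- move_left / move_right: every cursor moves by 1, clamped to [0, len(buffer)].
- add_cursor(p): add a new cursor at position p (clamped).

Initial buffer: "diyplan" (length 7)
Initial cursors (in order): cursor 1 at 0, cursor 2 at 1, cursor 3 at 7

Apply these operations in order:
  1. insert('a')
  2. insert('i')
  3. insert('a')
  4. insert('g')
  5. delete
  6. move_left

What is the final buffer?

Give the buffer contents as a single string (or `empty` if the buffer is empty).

Answer: aiadaiaiyplanaia

Derivation:
After op 1 (insert('a')): buffer="adaiyplana" (len 10), cursors c1@1 c2@3 c3@10, authorship 1.2......3
After op 2 (insert('i')): buffer="aidaiiyplanai" (len 13), cursors c1@2 c2@5 c3@13, authorship 11.22......33
After op 3 (insert('a')): buffer="aiadaiaiyplanaia" (len 16), cursors c1@3 c2@7 c3@16, authorship 111.222......333
After op 4 (insert('g')): buffer="aiagdaiagiyplanaiag" (len 19), cursors c1@4 c2@9 c3@19, authorship 1111.2222......3333
After op 5 (delete): buffer="aiadaiaiyplanaia" (len 16), cursors c1@3 c2@7 c3@16, authorship 111.222......333
After op 6 (move_left): buffer="aiadaiaiyplanaia" (len 16), cursors c1@2 c2@6 c3@15, authorship 111.222......333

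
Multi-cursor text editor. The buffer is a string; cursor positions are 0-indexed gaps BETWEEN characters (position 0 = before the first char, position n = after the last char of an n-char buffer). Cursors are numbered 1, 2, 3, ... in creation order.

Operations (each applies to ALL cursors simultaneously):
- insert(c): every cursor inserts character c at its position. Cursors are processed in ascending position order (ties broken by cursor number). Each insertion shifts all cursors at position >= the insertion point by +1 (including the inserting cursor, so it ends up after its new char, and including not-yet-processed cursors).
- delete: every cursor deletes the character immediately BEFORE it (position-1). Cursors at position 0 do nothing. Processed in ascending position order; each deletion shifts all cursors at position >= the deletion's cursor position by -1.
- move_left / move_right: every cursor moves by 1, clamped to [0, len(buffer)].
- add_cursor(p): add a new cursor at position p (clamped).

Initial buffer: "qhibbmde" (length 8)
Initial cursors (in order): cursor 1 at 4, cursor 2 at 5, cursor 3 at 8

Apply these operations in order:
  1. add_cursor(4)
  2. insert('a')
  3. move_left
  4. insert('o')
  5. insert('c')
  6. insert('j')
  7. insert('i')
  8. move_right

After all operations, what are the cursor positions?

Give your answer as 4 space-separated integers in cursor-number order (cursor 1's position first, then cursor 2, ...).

After op 1 (add_cursor(4)): buffer="qhibbmde" (len 8), cursors c1@4 c4@4 c2@5 c3@8, authorship ........
After op 2 (insert('a')): buffer="qhibaabamdea" (len 12), cursors c1@6 c4@6 c2@8 c3@12, authorship ....14.2...3
After op 3 (move_left): buffer="qhibaabamdea" (len 12), cursors c1@5 c4@5 c2@7 c3@11, authorship ....14.2...3
After op 4 (insert('o')): buffer="qhibaooaboamdeoa" (len 16), cursors c1@7 c4@7 c2@10 c3@15, authorship ....1144.22...33
After op 5 (insert('c')): buffer="qhibaooccabocamdeoca" (len 20), cursors c1@9 c4@9 c2@13 c3@19, authorship ....114144.222...333
After op 6 (insert('j')): buffer="qhibaooccjjabocjamdeocja" (len 24), cursors c1@11 c4@11 c2@16 c3@23, authorship ....11414144.2222...3333
After op 7 (insert('i')): buffer="qhibaooccjjiiabocjiamdeocjia" (len 28), cursors c1@13 c4@13 c2@19 c3@27, authorship ....1141414144.22222...33333
After op 8 (move_right): buffer="qhibaooccjjiiabocjiamdeocjia" (len 28), cursors c1@14 c4@14 c2@20 c3@28, authorship ....1141414144.22222...33333

Answer: 14 20 28 14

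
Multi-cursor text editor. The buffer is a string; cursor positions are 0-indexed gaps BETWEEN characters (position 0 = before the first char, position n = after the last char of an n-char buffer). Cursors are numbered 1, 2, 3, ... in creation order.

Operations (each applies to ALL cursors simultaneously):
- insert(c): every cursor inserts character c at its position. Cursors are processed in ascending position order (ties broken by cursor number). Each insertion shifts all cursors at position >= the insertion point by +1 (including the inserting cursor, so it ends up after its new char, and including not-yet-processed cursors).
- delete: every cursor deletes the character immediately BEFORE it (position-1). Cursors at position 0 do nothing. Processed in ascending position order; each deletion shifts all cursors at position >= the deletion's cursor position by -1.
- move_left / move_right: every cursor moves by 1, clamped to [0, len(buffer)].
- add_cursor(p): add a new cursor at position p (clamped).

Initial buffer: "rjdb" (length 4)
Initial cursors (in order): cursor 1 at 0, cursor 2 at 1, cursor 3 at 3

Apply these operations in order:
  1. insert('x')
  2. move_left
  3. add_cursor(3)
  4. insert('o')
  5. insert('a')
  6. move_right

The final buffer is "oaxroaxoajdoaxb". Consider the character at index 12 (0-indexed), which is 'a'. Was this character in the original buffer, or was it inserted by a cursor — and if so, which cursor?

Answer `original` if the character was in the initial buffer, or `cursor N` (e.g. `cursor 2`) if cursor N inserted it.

Answer: cursor 3

Derivation:
After op 1 (insert('x')): buffer="xrxjdxb" (len 7), cursors c1@1 c2@3 c3@6, authorship 1.2..3.
After op 2 (move_left): buffer="xrxjdxb" (len 7), cursors c1@0 c2@2 c3@5, authorship 1.2..3.
After op 3 (add_cursor(3)): buffer="xrxjdxb" (len 7), cursors c1@0 c2@2 c4@3 c3@5, authorship 1.2..3.
After op 4 (insert('o')): buffer="oxroxojdoxb" (len 11), cursors c1@1 c2@4 c4@6 c3@9, authorship 11.224..33.
After op 5 (insert('a')): buffer="oaxroaxoajdoaxb" (len 15), cursors c1@2 c2@6 c4@9 c3@13, authorship 111.22244..333.
After op 6 (move_right): buffer="oaxroaxoajdoaxb" (len 15), cursors c1@3 c2@7 c4@10 c3@14, authorship 111.22244..333.
Authorship (.=original, N=cursor N): 1 1 1 . 2 2 2 4 4 . . 3 3 3 .
Index 12: author = 3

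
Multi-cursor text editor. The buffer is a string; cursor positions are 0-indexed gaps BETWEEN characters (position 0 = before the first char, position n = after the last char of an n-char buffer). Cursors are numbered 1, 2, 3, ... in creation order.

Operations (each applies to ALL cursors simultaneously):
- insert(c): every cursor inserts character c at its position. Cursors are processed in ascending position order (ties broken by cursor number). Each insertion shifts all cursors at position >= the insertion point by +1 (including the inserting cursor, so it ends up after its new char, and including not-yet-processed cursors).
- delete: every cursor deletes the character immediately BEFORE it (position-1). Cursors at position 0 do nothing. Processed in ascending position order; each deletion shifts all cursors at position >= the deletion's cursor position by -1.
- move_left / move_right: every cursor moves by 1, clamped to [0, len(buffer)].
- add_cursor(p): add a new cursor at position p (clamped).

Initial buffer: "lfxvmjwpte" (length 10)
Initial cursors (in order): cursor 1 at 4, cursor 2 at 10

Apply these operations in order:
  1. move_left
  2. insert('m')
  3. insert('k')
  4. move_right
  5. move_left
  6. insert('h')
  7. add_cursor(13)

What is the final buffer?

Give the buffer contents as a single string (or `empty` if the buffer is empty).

After op 1 (move_left): buffer="lfxvmjwpte" (len 10), cursors c1@3 c2@9, authorship ..........
After op 2 (insert('m')): buffer="lfxmvmjwptme" (len 12), cursors c1@4 c2@11, authorship ...1......2.
After op 3 (insert('k')): buffer="lfxmkvmjwptmke" (len 14), cursors c1@5 c2@13, authorship ...11......22.
After op 4 (move_right): buffer="lfxmkvmjwptmke" (len 14), cursors c1@6 c2@14, authorship ...11......22.
After op 5 (move_left): buffer="lfxmkvmjwptmke" (len 14), cursors c1@5 c2@13, authorship ...11......22.
After op 6 (insert('h')): buffer="lfxmkhvmjwptmkhe" (len 16), cursors c1@6 c2@15, authorship ...111......222.
After op 7 (add_cursor(13)): buffer="lfxmkhvmjwptmkhe" (len 16), cursors c1@6 c3@13 c2@15, authorship ...111......222.

Answer: lfxmkhvmjwptmkhe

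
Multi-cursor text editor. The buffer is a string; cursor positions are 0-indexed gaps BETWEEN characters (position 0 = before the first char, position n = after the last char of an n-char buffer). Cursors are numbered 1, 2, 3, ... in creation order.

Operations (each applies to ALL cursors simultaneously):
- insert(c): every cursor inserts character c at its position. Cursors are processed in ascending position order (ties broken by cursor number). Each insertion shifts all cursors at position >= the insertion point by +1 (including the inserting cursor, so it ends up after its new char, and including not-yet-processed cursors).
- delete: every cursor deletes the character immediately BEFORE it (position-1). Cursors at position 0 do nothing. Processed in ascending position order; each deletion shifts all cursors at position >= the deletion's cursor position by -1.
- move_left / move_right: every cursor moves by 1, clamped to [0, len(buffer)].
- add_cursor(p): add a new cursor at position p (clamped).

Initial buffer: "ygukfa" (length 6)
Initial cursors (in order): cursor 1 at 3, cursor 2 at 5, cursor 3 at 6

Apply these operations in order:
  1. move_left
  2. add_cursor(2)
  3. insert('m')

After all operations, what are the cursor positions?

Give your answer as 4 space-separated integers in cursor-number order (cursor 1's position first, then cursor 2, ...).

Answer: 4 7 9 4

Derivation:
After op 1 (move_left): buffer="ygukfa" (len 6), cursors c1@2 c2@4 c3@5, authorship ......
After op 2 (add_cursor(2)): buffer="ygukfa" (len 6), cursors c1@2 c4@2 c2@4 c3@5, authorship ......
After op 3 (insert('m')): buffer="ygmmukmfma" (len 10), cursors c1@4 c4@4 c2@7 c3@9, authorship ..14..2.3.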